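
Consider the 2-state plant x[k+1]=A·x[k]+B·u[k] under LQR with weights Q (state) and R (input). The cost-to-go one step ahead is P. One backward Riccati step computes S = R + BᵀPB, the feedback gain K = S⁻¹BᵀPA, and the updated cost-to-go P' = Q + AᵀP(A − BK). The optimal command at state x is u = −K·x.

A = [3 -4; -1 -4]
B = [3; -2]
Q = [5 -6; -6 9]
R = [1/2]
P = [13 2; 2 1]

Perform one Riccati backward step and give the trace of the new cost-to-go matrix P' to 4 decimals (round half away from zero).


BᵀP = [35.0000 4.0000]
S = R + BᵀPB = [1/2] + [97.0000] = [97.5000]
BᵀPA = [101.0000 -156.0000]
K = S⁻¹·BᵀPA = [1.0359 -1.6000]
A−BK = [-0.1077 0.8000; 1.0718 -7.2000]
AᵀP(A−BK) = [1.3744 -6.4000; -6.4000 38.4000]
P' = Q + AᵀP(A−BK) = [6.3744 -12.4000; -12.4000 47.4000]
tr(P') = 53.7744

53.7744


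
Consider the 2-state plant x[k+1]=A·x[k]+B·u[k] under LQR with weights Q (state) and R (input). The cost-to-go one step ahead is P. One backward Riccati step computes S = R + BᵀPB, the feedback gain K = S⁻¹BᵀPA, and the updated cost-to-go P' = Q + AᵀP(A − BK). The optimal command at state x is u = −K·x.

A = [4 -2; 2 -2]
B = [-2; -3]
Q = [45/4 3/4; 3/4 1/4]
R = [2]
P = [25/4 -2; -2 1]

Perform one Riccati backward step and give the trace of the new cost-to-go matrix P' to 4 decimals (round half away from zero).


38.4167

BᵀP = [-6.5000 1.0000]
S = R + BᵀPB = [2] + [10.0000] = [12.0000]
BᵀPA = [-24.0000 11.0000]
K = S⁻¹·BᵀPA = [-2.0000 0.9167]
A−BK = [0.0000 -0.1667; -4.0000 0.7500]
AᵀP(A−BK) = [24.0000 -8.0000; -8.0000 2.9167]
P' = Q + AᵀP(A−BK) = [35.2500 -7.2500; -7.2500 3.1667]
tr(P') = 38.4167


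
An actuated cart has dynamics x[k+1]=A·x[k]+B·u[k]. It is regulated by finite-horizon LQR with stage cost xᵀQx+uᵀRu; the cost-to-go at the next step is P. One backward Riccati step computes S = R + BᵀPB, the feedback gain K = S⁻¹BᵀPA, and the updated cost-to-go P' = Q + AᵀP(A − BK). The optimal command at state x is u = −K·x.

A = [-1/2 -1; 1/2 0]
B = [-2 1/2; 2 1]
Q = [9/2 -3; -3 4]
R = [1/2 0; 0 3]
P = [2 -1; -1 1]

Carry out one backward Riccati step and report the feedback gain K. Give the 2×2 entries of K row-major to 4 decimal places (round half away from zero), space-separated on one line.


0.2438 0.2968 0.0018 -0.0848

BᵀP = [-6.0000 4.0000; 0.0000 0.5000]
S = R + BᵀPB = [1/2 0; 0 3] + [20.0000 1.0000; 1.0000 0.5000] = [20.5000 1.0000; 1.0000 3.5000]
BᵀPA = [5.0000 6.0000; 0.2500 0.0000]
K = S⁻¹·BᵀPA = [0.2438 0.2968; 0.0018 -0.0848]
A−BK = [-0.0133 -0.3640; 0.0106 -0.5088]
AᵀP(A−BK) = [0.0305 0.0371; 0.0371 0.2191]
P' = Q + AᵀP(A−BK) = [4.5305 -2.9629; -2.9629 4.2191]
tr(P') = 8.7496


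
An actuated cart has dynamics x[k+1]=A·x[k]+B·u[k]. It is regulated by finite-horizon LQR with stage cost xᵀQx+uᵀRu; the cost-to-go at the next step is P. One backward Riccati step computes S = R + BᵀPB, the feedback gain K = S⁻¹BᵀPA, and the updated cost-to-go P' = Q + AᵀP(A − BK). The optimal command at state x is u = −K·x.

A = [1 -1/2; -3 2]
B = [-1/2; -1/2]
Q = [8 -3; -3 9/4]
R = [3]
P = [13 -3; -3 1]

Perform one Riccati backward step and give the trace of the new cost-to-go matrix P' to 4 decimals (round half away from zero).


BᵀP = [-5.0000 1.0000]
S = R + BᵀPB = [3] + [2.0000] = [5.0000]
BᵀPA = [-8.0000 4.5000]
K = S⁻¹·BᵀPA = [-1.6000 0.9000]
A−BK = [0.2000 -0.0500; -3.8000 2.4500]
AᵀP(A−BK) = [27.2000 -15.8000; -15.8000 9.2000]
P' = Q + AᵀP(A−BK) = [35.2000 -18.8000; -18.8000 11.4500]
tr(P') = 46.6500

46.6500


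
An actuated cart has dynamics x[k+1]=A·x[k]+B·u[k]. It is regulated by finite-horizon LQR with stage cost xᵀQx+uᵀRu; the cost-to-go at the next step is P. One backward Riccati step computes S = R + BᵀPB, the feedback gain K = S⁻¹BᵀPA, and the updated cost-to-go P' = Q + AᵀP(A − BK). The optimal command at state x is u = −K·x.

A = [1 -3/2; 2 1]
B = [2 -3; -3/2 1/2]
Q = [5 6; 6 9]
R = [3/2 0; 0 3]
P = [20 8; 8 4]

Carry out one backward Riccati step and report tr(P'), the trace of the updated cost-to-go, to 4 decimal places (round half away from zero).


19.3828

BᵀP = [28.0000 10.0000; -56.0000 -22.0000]
S = R + BᵀPB = [3/2 0; 0 3] + [41.0000 -79.0000; -79.0000 157.0000] = [42.5000 -79.0000; -79.0000 160.0000]
BᵀPA = [48.0000 -32.0000; -100.0000 62.0000]
K = S⁻¹·BᵀPA = [-0.3936 -0.3971; -0.8193 0.1914]
A−BK = [-0.6708 -0.1315; 1.8193 0.3086]
AᵀP(A−BK) = [4.9589 0.2039; 0.2039 0.4240]
P' = Q + AᵀP(A−BK) = [9.9589 6.2039; 6.2039 9.4240]
tr(P') = 19.3828


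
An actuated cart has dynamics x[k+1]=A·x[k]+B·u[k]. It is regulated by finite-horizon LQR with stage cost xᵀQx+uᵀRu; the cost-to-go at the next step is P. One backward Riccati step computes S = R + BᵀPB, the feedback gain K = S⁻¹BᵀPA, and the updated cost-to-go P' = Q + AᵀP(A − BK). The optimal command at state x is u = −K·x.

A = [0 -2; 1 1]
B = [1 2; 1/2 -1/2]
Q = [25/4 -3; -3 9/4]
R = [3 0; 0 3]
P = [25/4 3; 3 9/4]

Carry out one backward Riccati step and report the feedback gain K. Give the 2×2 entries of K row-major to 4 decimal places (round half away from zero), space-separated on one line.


0.2540 -0.2445 0.0648 -0.6134

BᵀP = [7.7500 4.1250; 11.0000 4.8750]
S = R + BᵀPB = [3 0; 0 3] + [9.8125 13.4375; 13.4375 19.5625] = [12.8125 13.4375; 13.4375 22.5625]
BᵀPA = [4.1250 -11.3750; 4.8750 -17.1250]
K = S⁻¹·BᵀPA = [0.2540 -0.2445; 0.0648 -0.6134]
A−BK = [-0.3836 -0.5287; 0.9054 0.8156]
AᵀP(A−BK) = [0.8864 0.2488; 0.2488 1.9646]
P' = Q + AᵀP(A−BK) = [7.1364 -2.7512; -2.7512 4.2146]
tr(P') = 11.3510


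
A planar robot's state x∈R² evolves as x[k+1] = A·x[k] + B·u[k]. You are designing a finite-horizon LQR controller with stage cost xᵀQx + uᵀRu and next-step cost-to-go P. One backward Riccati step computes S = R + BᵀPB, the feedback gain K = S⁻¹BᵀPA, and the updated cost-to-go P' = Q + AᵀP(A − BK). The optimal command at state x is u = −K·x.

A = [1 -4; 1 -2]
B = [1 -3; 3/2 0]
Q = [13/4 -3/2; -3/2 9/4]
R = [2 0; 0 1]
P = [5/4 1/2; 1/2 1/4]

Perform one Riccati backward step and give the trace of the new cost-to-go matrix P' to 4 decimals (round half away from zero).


BᵀP = [2.0000 0.8750; -3.7500 -1.5000]
S = R + BᵀPB = [2 0; 0 1] + [3.3125 -6.0000; -6.0000 11.2500] = [5.3125 -6.0000; -6.0000 12.2500]
BᵀPA = [2.8750 -9.7500; -5.2500 18.0000]
K = S⁻¹·BᵀPA = [0.1279 -0.3933; -0.3659 1.2767]
A−BK = [-0.2257 0.2235; 0.8082 -1.4100]
AᵀP(A−BK) = [0.2112 -0.6663; -0.6663 2.1838]
P' = Q + AᵀP(A−BK) = [3.4612 -2.1663; -2.1663 4.4338]
tr(P') = 7.8949

7.8949


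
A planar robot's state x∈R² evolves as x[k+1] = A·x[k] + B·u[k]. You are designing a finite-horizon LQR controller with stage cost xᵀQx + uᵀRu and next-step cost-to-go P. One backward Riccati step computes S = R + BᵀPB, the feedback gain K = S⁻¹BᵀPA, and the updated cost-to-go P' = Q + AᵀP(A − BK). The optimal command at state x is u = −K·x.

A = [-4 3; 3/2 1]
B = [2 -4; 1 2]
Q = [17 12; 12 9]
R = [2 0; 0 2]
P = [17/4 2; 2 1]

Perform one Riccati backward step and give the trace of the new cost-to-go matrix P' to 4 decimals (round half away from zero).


29.0724

BᵀP = [10.5000 5.0000; -13.0000 -6.0000]
S = R + BᵀPB = [2 0; 0 2] + [26.0000 -32.0000; -32.0000 40.0000] = [28.0000 -32.0000; -32.0000 42.0000]
BᵀPA = [-34.5000 36.5000; 43.0000 -45.0000]
K = S⁻¹·BᵀPA = [-0.4803 0.6118; 0.6579 -0.6053]
A−BK = [-0.4079 -0.6447; 0.6645 1.5987]
AᵀP(A−BK) = [1.3914 -1.3651; -1.3651 1.6809]
P' = Q + AᵀP(A−BK) = [18.3914 10.6349; 10.6349 10.6809]
tr(P') = 29.0724


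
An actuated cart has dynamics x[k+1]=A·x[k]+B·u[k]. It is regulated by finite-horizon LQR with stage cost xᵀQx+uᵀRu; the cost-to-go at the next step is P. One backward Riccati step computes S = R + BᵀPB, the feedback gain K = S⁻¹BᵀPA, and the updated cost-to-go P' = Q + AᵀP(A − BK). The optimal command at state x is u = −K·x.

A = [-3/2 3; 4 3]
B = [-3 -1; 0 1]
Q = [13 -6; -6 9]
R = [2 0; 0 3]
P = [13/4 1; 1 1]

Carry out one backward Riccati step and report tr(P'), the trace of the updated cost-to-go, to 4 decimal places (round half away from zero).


BᵀP = [-9.7500 -3.0000; -2.2500 0.0000]
S = R + BᵀPB = [2 0; 0 3] + [29.2500 6.7500; 6.7500 2.2500] = [31.2500 6.7500; 6.7500 5.2500]
BᵀPA = [2.6250 -38.2500; 3.3750 -6.7500]
K = S⁻¹·BᵀPA = [-0.0759 -1.3101; 0.7405 0.3987]
A−BK = [-0.9873 -0.5316; 3.2595 2.6013]
AᵀP(A−BK) = [9.0127 6.9684; 6.9684 8.8291]
P' = Q + AᵀP(A−BK) = [22.0127 0.9684; 0.9684 17.8291]
tr(P') = 39.8418

39.8418


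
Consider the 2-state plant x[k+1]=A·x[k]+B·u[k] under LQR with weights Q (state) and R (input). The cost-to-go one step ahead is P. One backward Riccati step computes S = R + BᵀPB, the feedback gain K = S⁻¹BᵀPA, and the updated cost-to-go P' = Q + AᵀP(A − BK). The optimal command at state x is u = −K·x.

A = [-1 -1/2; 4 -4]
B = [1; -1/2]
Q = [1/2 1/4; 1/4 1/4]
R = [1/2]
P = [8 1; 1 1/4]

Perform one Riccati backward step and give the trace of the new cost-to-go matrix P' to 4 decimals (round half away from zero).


5.6839

BᵀP = [7.5000 0.8750]
S = R + BᵀPB = [1/2] + [7.0625] = [7.5625]
BᵀPA = [-4.0000 -7.2500]
K = S⁻¹·BᵀPA = [-0.5289 -0.9587]
A−BK = [-0.4711 0.4587; 3.7355 -4.4793]
AᵀP(A−BK) = [1.8843 -1.8347; -1.8347 3.0496]
P' = Q + AᵀP(A−BK) = [2.3843 -1.5847; -1.5847 3.2996]
tr(P') = 5.6839


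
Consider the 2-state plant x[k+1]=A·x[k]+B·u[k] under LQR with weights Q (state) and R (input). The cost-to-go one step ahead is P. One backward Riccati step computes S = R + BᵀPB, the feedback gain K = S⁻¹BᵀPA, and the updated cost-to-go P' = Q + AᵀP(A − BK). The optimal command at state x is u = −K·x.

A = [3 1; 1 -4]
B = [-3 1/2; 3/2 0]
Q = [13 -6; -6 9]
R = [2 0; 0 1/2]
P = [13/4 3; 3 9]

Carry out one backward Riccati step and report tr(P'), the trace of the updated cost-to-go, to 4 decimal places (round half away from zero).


102.6407

BᵀP = [-5.2500 4.5000; 1.6250 1.5000]
S = R + BᵀPB = [2 0; 0 1/2] + [22.5000 -2.6250; -2.6250 0.8125] = [24.5000 -2.6250; -2.6250 1.3125]
BᵀPA = [-11.2500 -23.2500; 6.3750 -4.3750]
K = S⁻¹·BᵀPA = [0.0779 -1.6623; 5.0130 -6.6580]
A−BK = [0.7273 -0.6580; 0.8831 -1.5065]
AᵀP(A−BK) = [25.1688 -35.5065; -35.5065 55.4719]
P' = Q + AᵀP(A−BK) = [38.1688 -41.5065; -41.5065 64.4719]
tr(P') = 102.6407


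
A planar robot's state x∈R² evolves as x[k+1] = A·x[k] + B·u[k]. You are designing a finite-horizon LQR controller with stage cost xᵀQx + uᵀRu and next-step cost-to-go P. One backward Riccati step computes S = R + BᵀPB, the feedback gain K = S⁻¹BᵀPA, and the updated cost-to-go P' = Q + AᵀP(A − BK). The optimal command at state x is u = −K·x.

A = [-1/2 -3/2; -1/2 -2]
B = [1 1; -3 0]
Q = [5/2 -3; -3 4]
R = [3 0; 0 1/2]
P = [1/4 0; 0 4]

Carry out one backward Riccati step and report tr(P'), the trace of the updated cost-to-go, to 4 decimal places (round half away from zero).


8.6213

BᵀP = [0.2500 -12.0000; 0.2500 0.0000]
S = R + BᵀPB = [3 0; 0 1/2] + [36.2500 0.2500; 0.2500 0.2500] = [39.2500 0.2500; 0.2500 0.7500]
BᵀPA = [5.8750 23.6250; -0.1250 -0.3750]
K = S⁻¹·BᵀPA = [0.1511 0.6064; -0.2170 -0.7021]
A−BK = [-0.4340 -1.4043; -0.0468 -0.1809]
AᵀP(A−BK) = [0.1479 0.5372; 0.5372 1.9734]
P' = Q + AᵀP(A−BK) = [2.6479 -2.4628; -2.4628 5.9734]
tr(P') = 8.6213


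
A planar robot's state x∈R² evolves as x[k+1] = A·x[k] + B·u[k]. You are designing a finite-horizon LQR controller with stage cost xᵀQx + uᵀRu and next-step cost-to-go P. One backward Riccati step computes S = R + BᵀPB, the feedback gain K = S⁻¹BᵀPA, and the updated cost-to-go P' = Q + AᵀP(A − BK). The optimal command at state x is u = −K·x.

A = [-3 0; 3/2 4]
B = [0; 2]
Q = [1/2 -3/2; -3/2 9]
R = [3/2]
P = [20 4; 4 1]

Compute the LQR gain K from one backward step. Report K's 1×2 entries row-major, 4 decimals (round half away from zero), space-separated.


BᵀP = [8.0000 2.0000]
S = R + BᵀPB = [3/2] + [4.0000] = [5.5000]
BᵀPA = [-21.0000 8.0000]
K = S⁻¹·BᵀPA = [-3.8182 1.4545]
A−BK = [-3.0000 0.0000; 9.1364 1.0909]
AᵀP(A−BK) = [66.0682 -11.4545; -11.4545 4.3636]
P' = Q + AᵀP(A−BK) = [66.5682 -12.9545; -12.9545 13.3636]
tr(P') = 79.9318

-3.8182 1.4545


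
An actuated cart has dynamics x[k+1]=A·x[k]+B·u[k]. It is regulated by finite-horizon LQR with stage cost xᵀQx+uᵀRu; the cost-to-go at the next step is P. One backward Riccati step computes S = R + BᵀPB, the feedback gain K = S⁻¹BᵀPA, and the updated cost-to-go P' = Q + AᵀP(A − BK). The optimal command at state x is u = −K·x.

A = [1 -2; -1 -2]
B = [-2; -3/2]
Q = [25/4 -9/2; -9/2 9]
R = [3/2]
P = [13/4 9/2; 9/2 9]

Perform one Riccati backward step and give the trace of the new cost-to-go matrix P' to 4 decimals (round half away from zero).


BᵀP = [-13.2500 -22.5000]
S = R + BᵀPB = [3/2] + [60.2500] = [61.7500]
BᵀPA = [9.2500 71.5000]
K = S⁻¹·BᵀPA = [0.1498 1.1579]
A−BK = [1.2996 0.3158; -0.7753 -0.2632]
AᵀP(A−BK) = [1.8644 0.7895; 0.7895 2.2105]
P' = Q + AᵀP(A−BK) = [8.1144 -3.7105; -3.7105 11.2105]
tr(P') = 19.3249

19.3249


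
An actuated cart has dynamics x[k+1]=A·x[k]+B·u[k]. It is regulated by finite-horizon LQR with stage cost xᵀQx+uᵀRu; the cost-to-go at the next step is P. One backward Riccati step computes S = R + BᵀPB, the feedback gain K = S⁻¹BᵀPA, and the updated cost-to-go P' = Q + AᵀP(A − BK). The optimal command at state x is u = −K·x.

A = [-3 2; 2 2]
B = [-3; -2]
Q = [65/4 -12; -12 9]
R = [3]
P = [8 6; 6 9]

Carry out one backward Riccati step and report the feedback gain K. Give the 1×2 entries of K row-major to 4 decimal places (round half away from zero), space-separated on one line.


0.1967 -0.7869

BᵀP = [-36.0000 -36.0000]
S = R + BᵀPB = [3] + [180.0000] = [183.0000]
BᵀPA = [36.0000 -144.0000]
K = S⁻¹·BᵀPA = [0.1967 -0.7869]
A−BK = [-2.4098 -0.3607; 2.3934 0.4262]
AᵀP(A−BK) = [28.9180 4.3279; 4.3279 2.6885]
P' = Q + AᵀP(A−BK) = [45.1680 -7.6721; -7.6721 11.6885]
tr(P') = 56.8566


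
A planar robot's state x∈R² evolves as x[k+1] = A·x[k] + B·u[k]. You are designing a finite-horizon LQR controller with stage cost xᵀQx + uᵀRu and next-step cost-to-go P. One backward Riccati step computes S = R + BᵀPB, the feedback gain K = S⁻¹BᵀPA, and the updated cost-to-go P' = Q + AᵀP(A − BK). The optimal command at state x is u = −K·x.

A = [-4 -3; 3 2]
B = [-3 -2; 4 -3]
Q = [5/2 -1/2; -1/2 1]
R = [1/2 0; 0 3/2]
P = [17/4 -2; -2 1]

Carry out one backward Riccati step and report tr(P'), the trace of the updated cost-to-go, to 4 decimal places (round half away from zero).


4.5421

BᵀP = [-20.7500 10.0000; -2.5000 1.0000]
S = R + BᵀPB = [1/2 0; 0 3/2] + [102.2500 11.5000; 11.5000 2.0000] = [102.7500 11.5000; 11.5000 3.5000]
BᵀPA = [113.0000 82.2500; 13.0000 9.5000]
K = S⁻¹·BᵀPA = [1.0819 0.7856; 0.1594 0.1330]
A−BK = [-0.4354 -0.3771; -0.8494 -0.7433]
AᵀP(A−BK) = [0.6712 0.4981; 0.4981 0.3708]
P' = Q + AᵀP(A−BK) = [3.1712 -0.0019; -0.0019 1.3708]
tr(P') = 4.5421


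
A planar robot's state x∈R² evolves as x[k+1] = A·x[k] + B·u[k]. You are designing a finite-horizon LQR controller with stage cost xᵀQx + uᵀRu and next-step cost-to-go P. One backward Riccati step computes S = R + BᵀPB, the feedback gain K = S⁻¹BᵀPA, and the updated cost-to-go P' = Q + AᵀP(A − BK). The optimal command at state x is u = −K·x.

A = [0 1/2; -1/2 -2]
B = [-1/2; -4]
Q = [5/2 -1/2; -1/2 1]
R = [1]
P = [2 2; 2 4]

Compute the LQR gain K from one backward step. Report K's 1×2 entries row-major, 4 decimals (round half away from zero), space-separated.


0.1156 0.4014

BᵀP = [-9.0000 -17.0000]
S = R + BᵀPB = [1] + [72.5000] = [73.5000]
BᵀPA = [8.5000 29.5000]
K = S⁻¹·BᵀPA = [0.1156 0.4014]
A−BK = [0.0578 0.7007; -0.0374 -0.3946]
AᵀP(A−BK) = [0.0170 0.0884; 0.0884 0.6599]
P' = Q + AᵀP(A−BK) = [2.5170 -0.4116; -0.4116 1.6599]
tr(P') = 4.1769


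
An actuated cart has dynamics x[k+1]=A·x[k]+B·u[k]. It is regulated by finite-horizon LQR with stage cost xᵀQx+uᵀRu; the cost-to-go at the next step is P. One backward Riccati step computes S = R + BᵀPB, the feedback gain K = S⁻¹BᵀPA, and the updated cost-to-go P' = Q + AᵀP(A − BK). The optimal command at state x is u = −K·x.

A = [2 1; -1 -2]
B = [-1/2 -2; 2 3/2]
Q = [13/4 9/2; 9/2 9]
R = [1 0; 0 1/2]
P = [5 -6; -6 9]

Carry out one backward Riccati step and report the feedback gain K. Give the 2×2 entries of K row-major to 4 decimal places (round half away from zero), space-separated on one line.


BᵀP = [-14.5000 21.0000; -19.0000 25.5000]
S = R + BᵀPB = [1 0; 0 1/2] + [49.2500 60.5000; 60.5000 76.2500] = [50.2500 60.5000; 60.5000 76.7500]
BᵀPA = [-50.0000 -56.5000; -63.5000 -70.0000]
K = S⁻¹·BᵀPA = [0.0216 -0.5161; -0.8444 -0.5052]
A−BK = [0.3220 -0.2685; 0.2234 -0.2100]
AᵀP(A−BK) = [0.4613 0.1133; 0.1133 0.4747]
P' = Q + AᵀP(A−BK) = [3.7113 4.6133; 4.6133 9.4747]
tr(P') = 13.1860

0.0216 -0.5161 -0.8444 -0.5052


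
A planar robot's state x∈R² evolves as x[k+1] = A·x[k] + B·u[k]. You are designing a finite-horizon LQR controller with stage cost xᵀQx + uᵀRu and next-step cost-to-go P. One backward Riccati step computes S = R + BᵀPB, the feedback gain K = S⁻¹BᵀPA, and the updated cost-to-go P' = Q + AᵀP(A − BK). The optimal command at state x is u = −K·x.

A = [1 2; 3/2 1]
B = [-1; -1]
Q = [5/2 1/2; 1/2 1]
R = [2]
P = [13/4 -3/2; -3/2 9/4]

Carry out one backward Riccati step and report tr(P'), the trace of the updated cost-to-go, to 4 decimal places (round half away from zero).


BᵀP = [-1.7500 -0.7500]
S = R + BᵀPB = [2] + [2.5000] = [4.5000]
BᵀPA = [-2.8750 -4.2500]
K = S⁻¹·BᵀPA = [-0.6389 -0.9444]
A−BK = [0.3611 1.0556; 0.8611 0.0556]
AᵀP(A−BK) = [1.9757 1.1597; 1.1597 5.2361]
P' = Q + AᵀP(A−BK) = [4.4757 1.6597; 1.6597 6.2361]
tr(P') = 10.7118

10.7118


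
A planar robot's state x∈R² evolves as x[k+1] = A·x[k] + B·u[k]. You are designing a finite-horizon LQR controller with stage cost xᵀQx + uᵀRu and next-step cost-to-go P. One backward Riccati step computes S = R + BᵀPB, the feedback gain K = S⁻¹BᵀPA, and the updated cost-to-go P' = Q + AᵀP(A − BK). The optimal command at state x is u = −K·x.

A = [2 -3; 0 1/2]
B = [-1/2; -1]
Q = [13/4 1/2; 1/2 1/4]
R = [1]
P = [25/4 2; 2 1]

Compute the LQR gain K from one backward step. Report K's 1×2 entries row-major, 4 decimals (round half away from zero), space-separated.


BᵀP = [-5.1250 -2.0000]
S = R + BᵀPB = [1] + [4.5625] = [5.5625]
BᵀPA = [-10.2500 14.3750]
K = S⁻¹·BᵀPA = [-1.8427 2.5843]
A−BK = [1.0787 -1.7079; -1.8427 3.0843]
AᵀP(A−BK) = [6.1124 -9.0112; -9.0112 13.3511]
P' = Q + AᵀP(A−BK) = [9.3624 -8.5112; -8.5112 13.6011]
tr(P') = 22.9635

-1.8427 2.5843


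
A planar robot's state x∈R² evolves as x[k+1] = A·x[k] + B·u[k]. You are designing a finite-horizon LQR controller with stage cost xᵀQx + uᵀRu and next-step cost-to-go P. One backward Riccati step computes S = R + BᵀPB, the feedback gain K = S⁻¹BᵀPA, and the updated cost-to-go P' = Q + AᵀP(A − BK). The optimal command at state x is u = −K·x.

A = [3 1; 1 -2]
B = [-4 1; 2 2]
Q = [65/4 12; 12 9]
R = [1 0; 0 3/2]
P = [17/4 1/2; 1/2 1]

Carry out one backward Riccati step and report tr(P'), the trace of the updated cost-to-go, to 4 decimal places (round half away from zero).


27.3234

BᵀP = [-16.0000 0.0000; 5.2500 2.5000]
S = R + BᵀPB = [1 0; 0 3/2] + [64.0000 -16.0000; -16.0000 10.2500] = [65.0000 -16.0000; -16.0000 11.7500]
BᵀPA = [-48.0000 -16.0000; 18.2500 0.2500]
K = S⁻¹·BᵀPA = [-0.5357 -0.3624; 0.8237 -0.4722]
A−BK = [0.0335 0.0226; 0.4239 -0.3309]
AᵀP(A−BK) = [1.5034 -0.5271; -0.5271 0.5699]
P' = Q + AᵀP(A−BK) = [17.7534 11.4729; 11.4729 9.5699]
tr(P') = 27.3234


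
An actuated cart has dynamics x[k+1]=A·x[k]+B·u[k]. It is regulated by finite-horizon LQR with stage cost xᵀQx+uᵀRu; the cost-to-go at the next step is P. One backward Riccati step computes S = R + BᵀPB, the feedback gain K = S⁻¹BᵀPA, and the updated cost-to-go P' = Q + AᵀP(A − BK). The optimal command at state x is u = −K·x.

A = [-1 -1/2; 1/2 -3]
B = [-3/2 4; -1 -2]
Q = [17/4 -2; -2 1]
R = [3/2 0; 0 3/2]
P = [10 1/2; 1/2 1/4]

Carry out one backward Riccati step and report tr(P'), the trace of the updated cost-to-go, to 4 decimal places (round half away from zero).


BᵀP = [-15.5000 -1.0000; 39.0000 1.5000]
S = R + BᵀPB = [3/2 0; 0 3/2] + [24.2500 -60.0000; -60.0000 153.0000] = [25.7500 -60.0000; -60.0000 154.5000]
BᵀPA = [15.0000 10.7500; -38.2500 -24.0000]
K = S⁻¹·BᵀPA = [0.0595 0.5837; -0.2245 0.0714]
A−BK = [-0.0129 0.0902; 0.1105 -2.2735]
AᵀP(A−BK) = [0.0842 -0.0268; -0.0268 1.6873]
P' = Q + AᵀP(A−BK) = [4.3342 -2.0268; -2.0268 2.6873]
tr(P') = 7.0215

7.0215


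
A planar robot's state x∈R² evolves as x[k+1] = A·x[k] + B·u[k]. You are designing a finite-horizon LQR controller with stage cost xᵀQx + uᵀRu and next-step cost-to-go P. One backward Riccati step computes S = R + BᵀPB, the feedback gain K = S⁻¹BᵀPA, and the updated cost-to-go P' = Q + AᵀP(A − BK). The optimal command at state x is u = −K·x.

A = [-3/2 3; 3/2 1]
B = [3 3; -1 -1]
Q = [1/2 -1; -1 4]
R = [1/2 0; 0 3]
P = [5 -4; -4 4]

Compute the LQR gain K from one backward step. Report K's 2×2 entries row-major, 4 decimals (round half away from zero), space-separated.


-0.6128 0.4786 -0.1021 0.0798

BᵀP = [19.0000 -16.0000; 19.0000 -16.0000]
S = R + BᵀPB = [1/2 0; 0 3] + [73.0000 73.0000; 73.0000 73.0000] = [73.5000 73.0000; 73.0000 76.0000]
BᵀPA = [-52.5000 41.0000; -52.5000 41.0000]
K = S⁻¹·BᵀPA = [-0.6128 0.4786; -0.1021 0.0798]
A−BK = [0.6449 1.3249; 0.7850 1.5584]
AᵀP(A−BK) = [0.7135 0.8142; 0.8142 2.1070]
P' = Q + AᵀP(A−BK) = [1.2135 -0.1858; -0.1858 6.1070]
tr(P') = 7.3205


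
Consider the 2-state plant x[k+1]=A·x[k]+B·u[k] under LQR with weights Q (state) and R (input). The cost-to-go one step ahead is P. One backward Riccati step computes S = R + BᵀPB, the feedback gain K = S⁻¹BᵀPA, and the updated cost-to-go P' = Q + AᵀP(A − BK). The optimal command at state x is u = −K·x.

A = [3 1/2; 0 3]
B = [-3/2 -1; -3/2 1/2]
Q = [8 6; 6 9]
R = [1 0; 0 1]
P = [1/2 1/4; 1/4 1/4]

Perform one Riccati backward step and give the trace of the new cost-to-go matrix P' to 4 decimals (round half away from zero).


19.3799

BᵀP = [-1.1250 -0.7500; -0.3750 -0.1250]
S = R + BᵀPB = [1 0; 0 1] + [2.8125 0.7500; 0.7500 0.3125] = [3.8125 0.7500; 0.7500 1.3125]
BᵀPA = [-3.3750 -2.8125; -1.1250 -0.5625]
K = S⁻¹·BᵀPA = [-0.8074 -0.7361; -0.3958 -0.0079]
A−BK = [1.3931 -0.6121; -1.0132 1.8997]
AᵀP(A−BK) = [1.3298 0.5066; 0.5066 1.0501]
P' = Q + AᵀP(A−BK) = [9.3298 6.5066; 6.5066 10.0501]
tr(P') = 19.3799


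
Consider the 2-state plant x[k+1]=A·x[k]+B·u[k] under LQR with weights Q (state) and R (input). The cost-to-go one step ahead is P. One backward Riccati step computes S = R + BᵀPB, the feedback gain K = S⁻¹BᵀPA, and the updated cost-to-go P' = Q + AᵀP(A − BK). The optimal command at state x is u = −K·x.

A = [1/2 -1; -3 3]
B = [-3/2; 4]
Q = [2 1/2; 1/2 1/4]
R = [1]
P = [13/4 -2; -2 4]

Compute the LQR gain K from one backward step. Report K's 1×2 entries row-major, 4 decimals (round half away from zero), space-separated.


BᵀP = [-12.8750 19.0000]
S = R + BᵀPB = [1] + [95.3125] = [96.3125]
BᵀPA = [-63.4375 69.8750]
K = S⁻¹·BᵀPA = [-0.6587 0.7255]
A−BK = [-0.4880 0.0883; -0.3653 0.0980]
AᵀP(A−BK) = [1.0286 -0.6009; -0.6009 0.5555]
P' = Q + AᵀP(A−BK) = [3.0286 -0.1009; -0.1009 0.8055]
tr(P') = 3.8340

-0.6587 0.7255


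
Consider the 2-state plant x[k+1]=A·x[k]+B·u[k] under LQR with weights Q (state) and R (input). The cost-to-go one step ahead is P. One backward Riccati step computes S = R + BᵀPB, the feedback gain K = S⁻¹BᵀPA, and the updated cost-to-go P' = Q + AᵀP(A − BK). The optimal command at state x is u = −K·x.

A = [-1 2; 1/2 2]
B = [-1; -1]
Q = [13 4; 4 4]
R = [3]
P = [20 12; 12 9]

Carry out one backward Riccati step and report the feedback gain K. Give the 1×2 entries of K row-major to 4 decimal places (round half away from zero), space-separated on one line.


0.3839 -1.8929

BᵀP = [-32.0000 -21.0000]
S = R + BᵀPB = [3] + [53.0000] = [56.0000]
BᵀPA = [21.5000 -106.0000]
K = S⁻¹·BᵀPA = [0.3839 -1.8929]
A−BK = [-0.6161 0.1071; 0.8839 0.1071]
AᵀP(A−BK) = [1.9955 -2.3036; -2.3036 11.3571]
P' = Q + AᵀP(A−BK) = [14.9955 1.6964; 1.6964 15.3571]
tr(P') = 30.3527


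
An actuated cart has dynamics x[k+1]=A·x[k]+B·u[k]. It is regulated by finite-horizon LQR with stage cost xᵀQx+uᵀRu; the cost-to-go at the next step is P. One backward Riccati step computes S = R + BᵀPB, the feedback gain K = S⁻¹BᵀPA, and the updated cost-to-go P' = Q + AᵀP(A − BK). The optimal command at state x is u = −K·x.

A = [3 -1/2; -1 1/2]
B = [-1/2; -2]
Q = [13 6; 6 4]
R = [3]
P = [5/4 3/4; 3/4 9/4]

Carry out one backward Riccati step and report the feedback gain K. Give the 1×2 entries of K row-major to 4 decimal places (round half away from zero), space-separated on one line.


BᵀP = [-2.1250 -4.8750]
S = R + BᵀPB = [3] + [10.8125] = [13.8125]
BᵀPA = [-1.5000 -1.3750]
K = S⁻¹·BᵀPA = [-0.1086 -0.0995]
A−BK = [2.9457 -0.5498; -1.2172 0.3009]
AᵀP(A−BK) = [8.8371 -1.6493; -1.6493 0.3631]
P' = Q + AᵀP(A−BK) = [21.8371 4.3507; 4.3507 4.3631]
tr(P') = 26.2002

-0.1086 -0.0995


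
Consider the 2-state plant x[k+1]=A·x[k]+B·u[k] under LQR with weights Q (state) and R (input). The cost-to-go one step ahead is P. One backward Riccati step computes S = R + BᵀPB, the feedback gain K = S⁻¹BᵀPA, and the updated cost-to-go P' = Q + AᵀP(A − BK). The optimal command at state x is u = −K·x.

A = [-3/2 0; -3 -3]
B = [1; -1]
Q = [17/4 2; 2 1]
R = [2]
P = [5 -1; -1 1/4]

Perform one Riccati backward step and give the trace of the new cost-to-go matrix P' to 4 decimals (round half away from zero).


BᵀP = [6.0000 -1.2500]
S = R + BᵀPB = [2] + [7.2500] = [9.2500]
BᵀPA = [-5.2500 3.7500]
K = S⁻¹·BᵀPA = [-0.5676 0.4054]
A−BK = [-0.9324 -0.4054; -3.5676 -2.5946]
AᵀP(A−BK) = [1.5203 -0.1216; -0.1216 0.7297]
P' = Q + AᵀP(A−BK) = [5.7703 1.8784; 1.8784 1.7297]
tr(P') = 7.5000

7.5000


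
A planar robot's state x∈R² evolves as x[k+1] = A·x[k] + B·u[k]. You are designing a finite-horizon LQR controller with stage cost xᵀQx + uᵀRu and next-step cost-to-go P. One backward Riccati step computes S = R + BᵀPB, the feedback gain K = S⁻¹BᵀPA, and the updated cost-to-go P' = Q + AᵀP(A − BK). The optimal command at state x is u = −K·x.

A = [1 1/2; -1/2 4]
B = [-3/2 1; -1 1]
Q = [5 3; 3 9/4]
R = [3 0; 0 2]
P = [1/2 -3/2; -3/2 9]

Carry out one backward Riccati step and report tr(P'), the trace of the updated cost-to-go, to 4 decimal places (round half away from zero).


BᵀP = [0.7500 -6.7500; -1.0000 7.5000]
S = R + BᵀPB = [3 0; 0 2] + [5.6250 -6.0000; -6.0000 6.5000] = [8.6250 -6.0000; -6.0000 8.5000]
BᵀPA = [4.1250 -26.6250; -4.7500 29.5000]
K = S⁻¹·BᵀPA = [0.1759 -1.3216; -0.4347 2.5377]
A−BK = [1.6985 -4.0201; 0.1106 0.1407]
AᵀP(A−BK) = [1.4598 -5.8693; -5.8693 28.0754]
P' = Q + AᵀP(A−BK) = [6.4598 -2.8693; -2.8693 30.3254]
tr(P') = 36.7852

36.7852


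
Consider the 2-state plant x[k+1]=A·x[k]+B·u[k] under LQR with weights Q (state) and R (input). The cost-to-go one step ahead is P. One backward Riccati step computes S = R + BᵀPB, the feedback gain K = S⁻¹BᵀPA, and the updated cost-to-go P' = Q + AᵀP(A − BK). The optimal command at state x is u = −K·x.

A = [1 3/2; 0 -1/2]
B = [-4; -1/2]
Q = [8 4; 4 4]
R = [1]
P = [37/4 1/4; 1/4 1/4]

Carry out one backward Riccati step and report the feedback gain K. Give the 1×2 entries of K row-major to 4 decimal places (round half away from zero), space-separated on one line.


BᵀP = [-37.1250 -1.1250]
S = R + BᵀPB = [1] + [149.0625] = [150.0625]
BᵀPA = [-37.1250 -55.1250]
K = S⁻¹·BᵀPA = [-0.2474 -0.3673]
A−BK = [0.0104 0.0306; -0.1237 -0.6837]
AᵀP(A−BK) = [0.0654 0.1122; 0.1122 0.2500]
P' = Q + AᵀP(A−BK) = [8.0654 4.1122; 4.1122 4.2500]
tr(P') = 12.3154

-0.2474 -0.3673


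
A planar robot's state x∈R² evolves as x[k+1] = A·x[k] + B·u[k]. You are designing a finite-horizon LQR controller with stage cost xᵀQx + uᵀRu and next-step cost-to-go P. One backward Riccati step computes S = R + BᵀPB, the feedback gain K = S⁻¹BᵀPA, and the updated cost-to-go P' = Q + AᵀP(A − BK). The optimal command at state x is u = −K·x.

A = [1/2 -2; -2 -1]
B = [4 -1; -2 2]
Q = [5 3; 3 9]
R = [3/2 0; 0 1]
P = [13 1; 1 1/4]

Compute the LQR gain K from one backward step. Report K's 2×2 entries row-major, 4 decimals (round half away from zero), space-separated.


BᵀP = [50.0000 3.5000; -11.0000 -0.5000]
S = R + BᵀPB = [3/2 0; 0 1] + [193.0000 -43.0000; -43.0000 10.0000] = [194.5000 -43.0000; -43.0000 11.0000]
BᵀPA = [18.0000 -103.5000; -4.5000 22.5000]
K = S⁻¹·BᵀPA = [0.0155 -0.5886; -0.3485 -0.2556]
A−BK = [0.0895 0.0990; -1.2719 -1.6661]
AᵀP(A−BK) = [0.4028 0.4454; 0.4454 1.0766]
P' = Q + AᵀP(A−BK) = [5.4028 3.4454; 3.4454 10.0766]
tr(P') = 15.4793

0.0155 -0.5886 -0.3485 -0.2556


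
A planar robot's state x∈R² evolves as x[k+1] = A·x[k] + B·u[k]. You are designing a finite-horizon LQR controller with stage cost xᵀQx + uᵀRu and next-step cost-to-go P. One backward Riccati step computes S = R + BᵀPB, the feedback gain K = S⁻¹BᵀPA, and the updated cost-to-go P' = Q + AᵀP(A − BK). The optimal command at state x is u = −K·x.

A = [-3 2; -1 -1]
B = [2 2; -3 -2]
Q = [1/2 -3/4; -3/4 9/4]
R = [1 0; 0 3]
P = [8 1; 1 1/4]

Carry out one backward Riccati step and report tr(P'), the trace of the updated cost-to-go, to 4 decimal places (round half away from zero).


10.8361

BᵀP = [13.0000 1.2500; 14.0000 1.5000]
S = R + BᵀPB = [1 0; 0 3] + [22.2500 23.5000; 23.5000 25.0000] = [23.2500 23.5000; 23.5000 28.0000]
BᵀPA = [-40.2500 24.7500; -43.5000 26.5000]
K = S⁻¹·BᵀPA = [-1.0608 0.7114; -0.6633 0.3494]
A−BK = [0.4481 -0.1215; -5.5089 1.8329]
AᵀP(A−BK) = [6.7013 -2.9190; -2.9190 1.3848]
P' = Q + AᵀP(A−BK) = [7.2013 -3.6690; -3.6690 3.6348]
tr(P') = 10.8361


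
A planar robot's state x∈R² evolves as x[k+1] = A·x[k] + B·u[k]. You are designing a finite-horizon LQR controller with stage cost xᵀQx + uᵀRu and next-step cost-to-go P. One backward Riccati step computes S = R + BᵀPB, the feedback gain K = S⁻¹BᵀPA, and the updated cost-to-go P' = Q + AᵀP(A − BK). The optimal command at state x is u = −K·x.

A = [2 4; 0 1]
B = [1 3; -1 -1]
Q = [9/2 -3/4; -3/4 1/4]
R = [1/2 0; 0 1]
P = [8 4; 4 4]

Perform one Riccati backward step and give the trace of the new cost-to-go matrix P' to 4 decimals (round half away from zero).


15.1839

BᵀP = [4.0000 0.0000; 20.0000 8.0000]
S = R + BᵀPB = [1/2 0; 0 1] + [4.0000 12.0000; 12.0000 52.0000] = [4.5000 12.0000; 12.0000 53.0000]
BᵀPA = [8.0000 16.0000; 40.0000 88.0000]
K = S⁻¹·BᵀPA = [-0.5926 -2.2011; 0.8889 2.1587]
A−BK = [-0.0741 -0.2751; 0.2963 0.9577]
AᵀP(A−BK) = [1.1852 3.2593; 3.2593 9.2487]
P' = Q + AᵀP(A−BK) = [5.6852 2.5093; 2.5093 9.4987]
tr(P') = 15.1839


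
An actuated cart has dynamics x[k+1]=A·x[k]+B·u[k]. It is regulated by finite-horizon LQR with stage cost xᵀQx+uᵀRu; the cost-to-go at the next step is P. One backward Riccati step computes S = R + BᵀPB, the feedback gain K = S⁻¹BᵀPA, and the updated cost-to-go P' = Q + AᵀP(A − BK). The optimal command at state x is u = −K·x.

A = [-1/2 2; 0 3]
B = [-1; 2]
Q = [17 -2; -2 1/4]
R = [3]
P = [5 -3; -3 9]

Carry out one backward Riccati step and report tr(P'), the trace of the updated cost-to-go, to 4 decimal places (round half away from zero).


BᵀP = [-11.0000 21.0000]
S = R + BᵀPB = [3] + [53.0000] = [56.0000]
BᵀPA = [5.5000 41.0000]
K = S⁻¹·BᵀPA = [0.0982 0.7321]
A−BK = [-0.4018 2.7321; -0.1964 1.5357]
AᵀP(A−BK) = [0.7098 -4.5268; -4.5268 34.9821]
P' = Q + AᵀP(A−BK) = [17.7098 -6.5268; -6.5268 35.2321]
tr(P') = 52.9420

52.9420


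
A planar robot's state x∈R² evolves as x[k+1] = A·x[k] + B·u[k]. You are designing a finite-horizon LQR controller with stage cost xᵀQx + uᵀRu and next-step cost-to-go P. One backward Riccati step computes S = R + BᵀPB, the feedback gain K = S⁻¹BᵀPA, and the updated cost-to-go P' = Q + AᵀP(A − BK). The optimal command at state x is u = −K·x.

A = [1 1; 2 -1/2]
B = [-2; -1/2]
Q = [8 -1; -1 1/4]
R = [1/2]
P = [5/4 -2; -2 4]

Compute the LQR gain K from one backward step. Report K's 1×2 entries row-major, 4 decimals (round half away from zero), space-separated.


BᵀP = [-1.5000 2.0000]
S = R + BᵀPB = [1/2] + [2.0000] = [2.5000]
BᵀPA = [2.5000 -2.5000]
K = S⁻¹·BᵀPA = [1.0000 -1.0000]
A−BK = [3.0000 -1.0000; 2.5000 -1.0000]
AᵀP(A−BK) = [6.7500 -3.2500; -3.2500 1.7500]
P' = Q + AᵀP(A−BK) = [14.7500 -4.2500; -4.2500 2.0000]
tr(P') = 16.7500

1.0000 -1.0000


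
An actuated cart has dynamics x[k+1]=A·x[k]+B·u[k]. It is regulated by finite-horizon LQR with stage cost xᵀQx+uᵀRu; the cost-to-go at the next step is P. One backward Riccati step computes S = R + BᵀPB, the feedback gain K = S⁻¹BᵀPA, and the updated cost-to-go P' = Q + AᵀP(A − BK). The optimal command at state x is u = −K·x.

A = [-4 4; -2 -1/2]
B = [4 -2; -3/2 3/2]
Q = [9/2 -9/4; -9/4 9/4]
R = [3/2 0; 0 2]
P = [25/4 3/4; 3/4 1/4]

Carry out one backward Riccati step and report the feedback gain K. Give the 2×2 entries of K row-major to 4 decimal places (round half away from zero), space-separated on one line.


BᵀP = [23.8750 2.6250; -11.3750 -1.1250]
S = R + BᵀPB = [3/2 0; 0 2] + [91.5625 -43.8125; -43.8125 21.0625] = [93.0625 -43.8125; -43.8125 23.0625]
BᵀPA = [-100.7500 94.1875; 47.7500 -44.9375]
K = S⁻¹·BᵀPA = [-1.0211 0.8970; 0.1307 -0.2444]
A−BK = [0.3457 -0.0769; -3.7276 1.2121]
AᵀP(A−BK) = [3.8859 -2.2043; -2.2043 1.5909]
P' = Q + AᵀP(A−BK) = [8.3859 -4.4543; -4.4543 3.8409]
tr(P') = 12.2268

-1.0211 0.8970 0.1307 -0.2444


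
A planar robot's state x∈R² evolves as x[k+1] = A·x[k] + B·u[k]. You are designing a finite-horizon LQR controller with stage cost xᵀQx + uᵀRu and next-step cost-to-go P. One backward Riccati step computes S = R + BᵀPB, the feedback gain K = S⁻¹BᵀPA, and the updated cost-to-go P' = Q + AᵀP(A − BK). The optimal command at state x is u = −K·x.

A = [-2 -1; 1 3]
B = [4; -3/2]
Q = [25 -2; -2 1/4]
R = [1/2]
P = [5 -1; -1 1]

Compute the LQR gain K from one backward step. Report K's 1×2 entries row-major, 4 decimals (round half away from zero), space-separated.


-0.5119 -0.4011

BᵀP = [21.5000 -5.5000]
S = R + BᵀPB = [1/2] + [94.2500] = [94.7500]
BᵀPA = [-48.5000 -38.0000]
K = S⁻¹·BᵀPA = [-0.5119 -0.4011]
A−BK = [0.0475 0.6042; 0.2322 2.3984]
AᵀP(A−BK) = [0.1741 0.5488; 0.5488 4.7599]
P' = Q + AᵀP(A−BK) = [25.1741 -1.4512; -1.4512 5.0099]
tr(P') = 30.1840


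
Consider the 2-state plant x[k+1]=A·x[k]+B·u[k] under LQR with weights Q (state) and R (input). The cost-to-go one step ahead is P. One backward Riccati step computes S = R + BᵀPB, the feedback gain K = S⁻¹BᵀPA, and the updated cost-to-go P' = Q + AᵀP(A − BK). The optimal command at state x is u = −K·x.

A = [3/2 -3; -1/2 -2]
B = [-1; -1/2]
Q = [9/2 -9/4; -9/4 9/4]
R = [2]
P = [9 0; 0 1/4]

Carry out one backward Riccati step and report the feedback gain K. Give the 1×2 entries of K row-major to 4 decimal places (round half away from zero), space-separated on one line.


-1.2147 2.4633

BᵀP = [-9.0000 -0.1250]
S = R + BᵀPB = [2] + [9.0625] = [11.0625]
BᵀPA = [-13.4375 27.2500]
K = S⁻¹·BᵀPA = [-1.2147 2.4633]
A−BK = [0.2853 -0.5367; -1.1073 -0.7684]
AᵀP(A−BK) = [3.9901 -7.1497; -7.1497 14.8757]
P' = Q + AᵀP(A−BK) = [8.4901 -9.3997; -9.3997 17.1257]
tr(P') = 25.6158


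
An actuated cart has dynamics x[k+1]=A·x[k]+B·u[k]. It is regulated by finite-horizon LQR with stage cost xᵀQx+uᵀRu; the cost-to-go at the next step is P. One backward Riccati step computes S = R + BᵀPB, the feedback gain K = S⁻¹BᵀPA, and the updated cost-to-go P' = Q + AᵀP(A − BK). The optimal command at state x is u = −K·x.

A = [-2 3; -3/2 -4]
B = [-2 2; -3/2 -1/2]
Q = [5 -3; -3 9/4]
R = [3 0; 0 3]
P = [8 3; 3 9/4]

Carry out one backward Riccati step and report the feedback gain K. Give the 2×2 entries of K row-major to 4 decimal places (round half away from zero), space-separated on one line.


0.7771 0.4072 -0.2738 1.3120

BᵀP = [-20.5000 -9.3750; 14.5000 4.8750]
S = R + BᵀPB = [3 0; 0 3] + [55.0625 -36.3125; -36.3125 26.5625] = [58.0625 -36.3125; -36.3125 29.5625]
BᵀPA = [55.0625 -24.0000; -36.3125 24.0000]
K = S⁻¹·BᵀPA = [0.7771 0.4072; -0.2738 1.3120]
A−BK = [0.1018 1.1904; -0.4713 -2.7333]
AᵀP(A−BK) = [2.3313 1.2215; 1.2215 14.2846]
P' = Q + AᵀP(A−BK) = [7.3313 -1.7785; -1.7785 16.5346]
tr(P') = 23.8659


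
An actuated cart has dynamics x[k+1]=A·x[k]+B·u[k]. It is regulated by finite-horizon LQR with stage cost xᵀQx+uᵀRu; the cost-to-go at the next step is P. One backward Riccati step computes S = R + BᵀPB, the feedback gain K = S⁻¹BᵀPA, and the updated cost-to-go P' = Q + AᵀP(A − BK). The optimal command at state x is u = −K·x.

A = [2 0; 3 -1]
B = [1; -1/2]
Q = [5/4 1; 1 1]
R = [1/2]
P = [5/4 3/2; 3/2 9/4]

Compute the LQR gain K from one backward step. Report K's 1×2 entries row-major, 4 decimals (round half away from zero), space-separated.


BᵀP = [0.5000 0.3750]
S = R + BᵀPB = [1/2] + [0.3125] = [0.8125]
BᵀPA = [2.1250 -0.3750]
K = S⁻¹·BᵀPA = [2.6154 -0.4615]
A−BK = [-0.6154 0.4615; 4.3077 -1.2308]
AᵀP(A−BK) = [37.6923 -8.7692; -8.7692 2.0769]
P' = Q + AᵀP(A−BK) = [38.9423 -7.7692; -7.7692 3.0769]
tr(P') = 42.0192

2.6154 -0.4615


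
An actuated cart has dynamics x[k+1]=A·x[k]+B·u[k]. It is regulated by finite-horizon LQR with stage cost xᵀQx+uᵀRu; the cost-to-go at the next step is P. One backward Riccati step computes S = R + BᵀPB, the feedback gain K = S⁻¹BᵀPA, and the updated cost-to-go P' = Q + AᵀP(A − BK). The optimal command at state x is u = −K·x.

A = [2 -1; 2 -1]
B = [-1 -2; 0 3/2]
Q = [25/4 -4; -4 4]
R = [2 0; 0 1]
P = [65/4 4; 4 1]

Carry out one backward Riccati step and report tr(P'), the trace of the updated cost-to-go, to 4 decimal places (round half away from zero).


12.9503

BᵀP = [-16.2500 -4.0000; -26.5000 -6.5000]
S = R + BᵀPB = [2 0; 0 1] + [16.2500 26.5000; 26.5000 43.2500] = [18.2500 26.5000; 26.5000 44.2500]
BᵀPA = [-40.5000 20.2500; -66.0000 33.0000]
K = S⁻¹·BᵀPA = [-0.4095 0.2047; -1.2463 0.6231]
A−BK = [-0.9021 0.4510; 3.8694 -1.9347]
AᵀP(A−BK) = [2.1602 -1.0801; -1.0801 0.5401]
P' = Q + AᵀP(A−BK) = [8.4102 -5.0801; -5.0801 4.5401]
tr(P') = 12.9503


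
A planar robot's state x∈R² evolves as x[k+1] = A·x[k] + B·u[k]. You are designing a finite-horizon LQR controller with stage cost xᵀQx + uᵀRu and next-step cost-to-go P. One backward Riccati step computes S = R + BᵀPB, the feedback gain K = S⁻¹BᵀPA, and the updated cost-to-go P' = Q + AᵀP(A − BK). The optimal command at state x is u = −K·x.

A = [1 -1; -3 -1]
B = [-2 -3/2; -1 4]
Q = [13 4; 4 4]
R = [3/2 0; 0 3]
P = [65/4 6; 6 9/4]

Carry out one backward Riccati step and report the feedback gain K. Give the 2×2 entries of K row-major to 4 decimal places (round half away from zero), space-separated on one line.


BᵀP = [-38.5000 -14.2500; -0.3750 0.0000]
S = R + BᵀPB = [3/2 0; 0 3] + [91.2500 0.7500; 0.7500 0.5625] = [92.7500 0.7500; 0.7500 3.5625]
BᵀPA = [4.2500 52.7500; -0.3750 0.3750]
K = S⁻¹·BᵀPA = [0.0468 0.5689; -0.1151 -0.0145]
A−BK = [0.9208 0.1160; -2.4928 -0.3732]
AᵀP(A−BK) = [0.2581 0.0770; 0.0770 0.4986]
P' = Q + AᵀP(A−BK) = [13.2581 4.0770; 4.0770 4.4986]
tr(P') = 17.7567

0.0468 0.5689 -0.1151 -0.0145
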